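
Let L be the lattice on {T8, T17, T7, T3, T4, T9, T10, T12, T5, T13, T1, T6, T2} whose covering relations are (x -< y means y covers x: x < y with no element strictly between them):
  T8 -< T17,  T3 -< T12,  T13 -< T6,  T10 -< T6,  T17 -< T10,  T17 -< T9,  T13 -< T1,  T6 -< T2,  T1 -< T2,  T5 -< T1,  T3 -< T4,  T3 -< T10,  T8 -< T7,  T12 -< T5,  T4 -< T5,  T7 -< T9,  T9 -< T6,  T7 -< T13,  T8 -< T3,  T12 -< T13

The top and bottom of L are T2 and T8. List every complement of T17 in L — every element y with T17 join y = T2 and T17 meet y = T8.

Need y with T17 ∨ y = T2 and T17 ∧ y = T8.
Checking each element gives: T1, T4, T5.

T1, T4, T5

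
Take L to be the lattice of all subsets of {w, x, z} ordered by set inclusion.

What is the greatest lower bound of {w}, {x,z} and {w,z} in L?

Common lower bounds of {{w}, {x,z}, {w,z}}: {}.
The greatest among these is {}.

{}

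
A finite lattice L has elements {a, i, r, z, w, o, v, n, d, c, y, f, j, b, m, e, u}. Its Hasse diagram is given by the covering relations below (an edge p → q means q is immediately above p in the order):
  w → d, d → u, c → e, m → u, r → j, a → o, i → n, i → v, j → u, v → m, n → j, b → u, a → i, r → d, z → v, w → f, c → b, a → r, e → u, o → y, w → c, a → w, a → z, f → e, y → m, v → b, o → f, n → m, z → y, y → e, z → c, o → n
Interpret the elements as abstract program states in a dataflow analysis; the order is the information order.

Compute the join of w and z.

c

Common upper bounds of {w, z}: b, c, e, u.
The least among these is c.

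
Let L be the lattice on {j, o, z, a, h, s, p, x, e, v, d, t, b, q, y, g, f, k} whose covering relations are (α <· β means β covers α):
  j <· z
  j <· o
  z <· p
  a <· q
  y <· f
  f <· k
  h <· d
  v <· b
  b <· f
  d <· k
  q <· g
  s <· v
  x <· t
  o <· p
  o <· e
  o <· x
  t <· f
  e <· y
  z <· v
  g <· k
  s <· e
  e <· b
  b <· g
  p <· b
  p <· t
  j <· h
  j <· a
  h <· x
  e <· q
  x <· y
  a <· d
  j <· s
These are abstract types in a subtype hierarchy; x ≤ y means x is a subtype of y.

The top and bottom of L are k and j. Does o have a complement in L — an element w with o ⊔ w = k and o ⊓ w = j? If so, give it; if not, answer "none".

Need w with o ∨ w = k and o ∧ w = j.
Checking each element gives: d.

d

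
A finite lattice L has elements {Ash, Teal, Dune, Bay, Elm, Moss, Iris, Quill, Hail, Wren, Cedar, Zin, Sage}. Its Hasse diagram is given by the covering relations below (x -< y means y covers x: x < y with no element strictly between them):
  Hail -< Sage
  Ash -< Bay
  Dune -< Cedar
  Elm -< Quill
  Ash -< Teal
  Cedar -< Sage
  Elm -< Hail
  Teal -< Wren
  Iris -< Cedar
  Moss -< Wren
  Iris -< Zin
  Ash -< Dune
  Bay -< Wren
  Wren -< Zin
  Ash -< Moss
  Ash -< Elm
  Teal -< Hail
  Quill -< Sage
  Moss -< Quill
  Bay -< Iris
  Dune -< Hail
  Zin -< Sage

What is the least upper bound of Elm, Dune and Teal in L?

Common upper bounds of {Elm, Dune, Teal}: Hail, Sage.
The least among these is Hail.

Hail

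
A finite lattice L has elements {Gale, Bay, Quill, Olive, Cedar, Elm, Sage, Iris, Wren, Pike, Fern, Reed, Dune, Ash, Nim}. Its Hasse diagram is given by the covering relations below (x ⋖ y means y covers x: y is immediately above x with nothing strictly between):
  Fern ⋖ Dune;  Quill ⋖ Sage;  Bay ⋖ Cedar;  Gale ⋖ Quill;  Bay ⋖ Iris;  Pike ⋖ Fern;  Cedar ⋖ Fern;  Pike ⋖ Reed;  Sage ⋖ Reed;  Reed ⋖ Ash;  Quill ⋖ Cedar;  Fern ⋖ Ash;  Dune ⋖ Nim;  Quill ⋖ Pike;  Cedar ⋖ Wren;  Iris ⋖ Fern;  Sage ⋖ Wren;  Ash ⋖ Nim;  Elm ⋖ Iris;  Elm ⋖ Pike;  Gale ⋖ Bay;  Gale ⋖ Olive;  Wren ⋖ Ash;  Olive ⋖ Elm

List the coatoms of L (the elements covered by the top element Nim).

Ash, Dune

The coatoms are exactly the elements covered by Nim: Ash, Dune.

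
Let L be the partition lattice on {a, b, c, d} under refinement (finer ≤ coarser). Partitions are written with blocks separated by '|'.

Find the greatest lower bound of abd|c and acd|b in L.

The meet (common refinement) of abd|c and acd|b intersects blocks pairwise, giving ad|b|c.

ad|b|c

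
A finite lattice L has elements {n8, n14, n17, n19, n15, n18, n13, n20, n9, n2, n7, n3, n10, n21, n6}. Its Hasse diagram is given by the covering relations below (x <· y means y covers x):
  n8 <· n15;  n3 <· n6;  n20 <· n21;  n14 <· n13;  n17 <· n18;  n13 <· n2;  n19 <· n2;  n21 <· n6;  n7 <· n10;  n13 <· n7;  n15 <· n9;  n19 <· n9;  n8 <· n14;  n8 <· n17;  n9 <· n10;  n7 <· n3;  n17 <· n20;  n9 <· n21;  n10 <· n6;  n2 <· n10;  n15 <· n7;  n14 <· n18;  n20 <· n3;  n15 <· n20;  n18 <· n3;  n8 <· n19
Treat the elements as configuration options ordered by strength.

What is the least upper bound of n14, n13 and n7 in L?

n7

Common upper bounds of {n14, n13, n7}: n10, n3, n6, n7.
The least among these is n7.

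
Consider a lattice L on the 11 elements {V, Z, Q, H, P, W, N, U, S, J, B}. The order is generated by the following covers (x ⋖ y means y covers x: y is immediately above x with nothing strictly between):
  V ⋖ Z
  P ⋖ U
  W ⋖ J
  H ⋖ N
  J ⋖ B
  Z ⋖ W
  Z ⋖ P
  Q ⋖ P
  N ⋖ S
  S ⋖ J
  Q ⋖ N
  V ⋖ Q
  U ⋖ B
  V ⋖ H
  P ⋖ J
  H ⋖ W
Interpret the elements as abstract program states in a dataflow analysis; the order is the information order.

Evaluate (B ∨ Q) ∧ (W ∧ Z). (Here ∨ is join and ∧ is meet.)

Z

B ∨ Q = B
W ∧ Z = Z
B ∧ Z = Z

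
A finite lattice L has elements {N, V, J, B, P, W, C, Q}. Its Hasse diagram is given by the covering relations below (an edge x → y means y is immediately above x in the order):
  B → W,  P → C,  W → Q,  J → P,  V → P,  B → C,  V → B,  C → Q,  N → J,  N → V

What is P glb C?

P

Common lower bounds of {P, C}: J, N, P, V.
The greatest among these is P.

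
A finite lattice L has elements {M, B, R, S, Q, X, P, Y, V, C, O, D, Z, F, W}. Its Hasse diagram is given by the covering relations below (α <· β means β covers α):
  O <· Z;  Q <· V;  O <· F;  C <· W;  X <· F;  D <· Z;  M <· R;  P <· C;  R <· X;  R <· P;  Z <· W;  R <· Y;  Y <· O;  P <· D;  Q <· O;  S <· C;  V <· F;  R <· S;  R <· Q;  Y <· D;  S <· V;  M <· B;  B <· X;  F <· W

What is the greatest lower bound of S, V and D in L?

R

Common lower bounds of {S, V, D}: M, R.
The greatest among these is R.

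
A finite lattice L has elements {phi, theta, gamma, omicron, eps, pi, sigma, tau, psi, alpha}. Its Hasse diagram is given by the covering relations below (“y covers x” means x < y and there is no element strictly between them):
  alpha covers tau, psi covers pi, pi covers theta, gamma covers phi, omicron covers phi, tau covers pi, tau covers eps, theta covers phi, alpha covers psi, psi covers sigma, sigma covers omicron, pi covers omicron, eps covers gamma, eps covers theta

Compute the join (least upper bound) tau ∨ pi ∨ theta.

tau

Common upper bounds of {tau, pi, theta}: alpha, tau.
The least among these is tau.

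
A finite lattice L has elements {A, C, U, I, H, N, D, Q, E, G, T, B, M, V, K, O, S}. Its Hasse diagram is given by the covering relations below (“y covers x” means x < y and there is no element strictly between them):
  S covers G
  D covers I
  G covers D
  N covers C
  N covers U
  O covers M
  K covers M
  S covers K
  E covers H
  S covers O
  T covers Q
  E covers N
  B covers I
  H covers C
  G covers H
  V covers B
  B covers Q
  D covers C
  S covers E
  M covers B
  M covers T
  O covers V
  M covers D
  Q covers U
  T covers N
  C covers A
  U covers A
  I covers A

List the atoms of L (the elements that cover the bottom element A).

The atoms are exactly the elements that cover A: C, I, U.

C, I, U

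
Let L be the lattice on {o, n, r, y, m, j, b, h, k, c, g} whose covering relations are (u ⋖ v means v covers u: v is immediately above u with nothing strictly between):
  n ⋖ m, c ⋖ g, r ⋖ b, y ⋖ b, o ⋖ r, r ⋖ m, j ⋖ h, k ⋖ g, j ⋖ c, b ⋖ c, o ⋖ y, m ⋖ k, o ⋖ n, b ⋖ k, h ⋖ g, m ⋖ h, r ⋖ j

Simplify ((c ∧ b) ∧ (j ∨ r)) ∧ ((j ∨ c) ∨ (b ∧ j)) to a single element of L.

r

c ∧ b = b
j ∨ r = j
b ∧ j = r
j ∨ c = c
b ∧ j = r
c ∨ r = c
r ∧ c = r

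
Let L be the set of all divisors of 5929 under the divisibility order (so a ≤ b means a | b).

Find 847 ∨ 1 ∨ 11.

In the divisibility order, the join is the least common multiple: lcm(847, 1, 11) = 847.

847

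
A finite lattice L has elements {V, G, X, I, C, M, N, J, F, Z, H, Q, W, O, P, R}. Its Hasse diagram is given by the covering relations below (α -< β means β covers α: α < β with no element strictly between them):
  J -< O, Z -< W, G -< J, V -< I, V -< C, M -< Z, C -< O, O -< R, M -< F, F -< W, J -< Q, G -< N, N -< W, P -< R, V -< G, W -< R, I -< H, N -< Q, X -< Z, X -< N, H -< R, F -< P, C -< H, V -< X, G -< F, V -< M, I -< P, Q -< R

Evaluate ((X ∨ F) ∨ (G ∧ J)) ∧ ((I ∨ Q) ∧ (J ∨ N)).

N

X ∨ F = W
G ∧ J = G
W ∨ G = W
I ∨ Q = R
J ∨ N = Q
R ∧ Q = Q
W ∧ Q = N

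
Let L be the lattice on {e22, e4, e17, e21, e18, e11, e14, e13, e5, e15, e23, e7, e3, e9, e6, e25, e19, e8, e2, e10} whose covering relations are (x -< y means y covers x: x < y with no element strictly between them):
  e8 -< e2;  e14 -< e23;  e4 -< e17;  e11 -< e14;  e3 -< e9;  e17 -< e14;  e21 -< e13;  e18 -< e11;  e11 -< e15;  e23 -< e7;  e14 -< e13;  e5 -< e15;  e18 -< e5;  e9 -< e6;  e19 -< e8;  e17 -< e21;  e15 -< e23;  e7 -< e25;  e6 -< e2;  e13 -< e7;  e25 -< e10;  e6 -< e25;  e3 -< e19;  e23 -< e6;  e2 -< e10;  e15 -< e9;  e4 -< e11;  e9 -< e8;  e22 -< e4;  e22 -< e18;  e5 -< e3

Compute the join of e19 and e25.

e10

Common upper bounds of {e19, e25}: e10.
The least among these is e10.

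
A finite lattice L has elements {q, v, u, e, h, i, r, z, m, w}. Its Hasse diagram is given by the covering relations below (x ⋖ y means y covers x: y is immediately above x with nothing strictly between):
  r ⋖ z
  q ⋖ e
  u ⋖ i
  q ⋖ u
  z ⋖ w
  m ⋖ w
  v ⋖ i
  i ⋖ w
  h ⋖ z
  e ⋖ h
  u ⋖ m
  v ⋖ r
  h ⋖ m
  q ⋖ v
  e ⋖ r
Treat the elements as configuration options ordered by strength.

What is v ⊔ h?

z

Common upper bounds of {v, h}: w, z.
The least among these is z.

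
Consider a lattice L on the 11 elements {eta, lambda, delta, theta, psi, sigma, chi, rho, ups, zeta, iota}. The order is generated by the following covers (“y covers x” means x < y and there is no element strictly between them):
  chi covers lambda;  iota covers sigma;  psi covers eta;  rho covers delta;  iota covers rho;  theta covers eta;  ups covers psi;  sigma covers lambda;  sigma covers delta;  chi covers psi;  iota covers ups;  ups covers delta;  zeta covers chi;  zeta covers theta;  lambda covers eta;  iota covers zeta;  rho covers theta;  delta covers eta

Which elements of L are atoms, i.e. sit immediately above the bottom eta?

The atoms are exactly the elements that cover eta: delta, lambda, psi, theta.

delta, lambda, psi, theta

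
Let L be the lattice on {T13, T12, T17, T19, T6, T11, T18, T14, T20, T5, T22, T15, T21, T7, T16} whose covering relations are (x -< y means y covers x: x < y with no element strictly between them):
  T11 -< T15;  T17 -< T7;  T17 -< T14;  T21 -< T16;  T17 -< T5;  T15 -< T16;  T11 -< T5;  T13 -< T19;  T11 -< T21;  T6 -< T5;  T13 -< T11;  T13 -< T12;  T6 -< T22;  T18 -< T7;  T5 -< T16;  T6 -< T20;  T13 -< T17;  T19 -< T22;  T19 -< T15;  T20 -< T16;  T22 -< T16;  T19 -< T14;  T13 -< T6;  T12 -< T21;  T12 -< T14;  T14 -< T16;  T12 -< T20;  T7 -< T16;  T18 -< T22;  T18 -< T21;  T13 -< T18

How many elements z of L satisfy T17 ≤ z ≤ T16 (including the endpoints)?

5

The interval [T17, T16] = {T14, T16, T17, T5, T7}, which has 5 elements.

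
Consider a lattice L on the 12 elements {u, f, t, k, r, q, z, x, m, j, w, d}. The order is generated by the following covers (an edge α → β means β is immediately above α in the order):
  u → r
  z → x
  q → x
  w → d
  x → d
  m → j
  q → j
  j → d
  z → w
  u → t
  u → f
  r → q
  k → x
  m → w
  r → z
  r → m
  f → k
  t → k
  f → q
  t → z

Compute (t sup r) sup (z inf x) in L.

t ∨ r = z
z ∧ x = z
z ∨ z = z

z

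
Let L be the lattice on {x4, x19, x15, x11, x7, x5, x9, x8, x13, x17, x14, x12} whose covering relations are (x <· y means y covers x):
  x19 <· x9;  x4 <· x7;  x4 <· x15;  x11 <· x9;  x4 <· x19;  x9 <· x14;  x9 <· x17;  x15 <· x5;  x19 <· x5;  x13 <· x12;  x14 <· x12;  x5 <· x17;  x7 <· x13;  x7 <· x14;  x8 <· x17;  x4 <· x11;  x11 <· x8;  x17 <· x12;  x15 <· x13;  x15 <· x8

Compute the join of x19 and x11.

x9

Common upper bounds of {x19, x11}: x12, x14, x17, x9.
The least among these is x9.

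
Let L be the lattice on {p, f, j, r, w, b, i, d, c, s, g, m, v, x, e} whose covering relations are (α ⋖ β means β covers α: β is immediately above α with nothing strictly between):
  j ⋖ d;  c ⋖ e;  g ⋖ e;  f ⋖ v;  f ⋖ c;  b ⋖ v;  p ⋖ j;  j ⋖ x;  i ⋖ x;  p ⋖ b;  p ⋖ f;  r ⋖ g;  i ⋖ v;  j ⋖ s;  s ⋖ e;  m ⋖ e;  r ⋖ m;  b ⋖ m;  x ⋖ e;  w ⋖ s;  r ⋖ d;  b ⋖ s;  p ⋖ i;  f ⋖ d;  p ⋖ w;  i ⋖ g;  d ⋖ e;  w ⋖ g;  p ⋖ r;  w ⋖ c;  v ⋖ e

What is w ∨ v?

e

Common upper bounds of {w, v}: e.
The least among these is e.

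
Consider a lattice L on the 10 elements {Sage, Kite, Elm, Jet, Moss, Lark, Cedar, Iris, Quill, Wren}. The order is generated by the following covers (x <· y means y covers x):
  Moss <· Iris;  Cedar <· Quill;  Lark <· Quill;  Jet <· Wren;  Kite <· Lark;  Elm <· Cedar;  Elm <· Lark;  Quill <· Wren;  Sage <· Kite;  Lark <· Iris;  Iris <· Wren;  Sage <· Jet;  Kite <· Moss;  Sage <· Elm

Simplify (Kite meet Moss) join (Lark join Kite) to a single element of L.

Kite ∧ Moss = Kite
Lark ∨ Kite = Lark
Kite ∨ Lark = Lark

Lark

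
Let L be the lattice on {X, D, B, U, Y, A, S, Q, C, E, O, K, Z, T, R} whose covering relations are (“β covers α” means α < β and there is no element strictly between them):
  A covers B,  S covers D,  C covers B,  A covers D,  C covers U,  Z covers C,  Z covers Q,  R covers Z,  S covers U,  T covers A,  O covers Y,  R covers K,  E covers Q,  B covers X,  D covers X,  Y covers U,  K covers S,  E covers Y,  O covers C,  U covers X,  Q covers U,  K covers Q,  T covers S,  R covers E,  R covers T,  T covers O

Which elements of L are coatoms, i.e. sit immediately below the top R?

The coatoms are exactly the elements covered by R: E, K, T, Z.

E, K, T, Z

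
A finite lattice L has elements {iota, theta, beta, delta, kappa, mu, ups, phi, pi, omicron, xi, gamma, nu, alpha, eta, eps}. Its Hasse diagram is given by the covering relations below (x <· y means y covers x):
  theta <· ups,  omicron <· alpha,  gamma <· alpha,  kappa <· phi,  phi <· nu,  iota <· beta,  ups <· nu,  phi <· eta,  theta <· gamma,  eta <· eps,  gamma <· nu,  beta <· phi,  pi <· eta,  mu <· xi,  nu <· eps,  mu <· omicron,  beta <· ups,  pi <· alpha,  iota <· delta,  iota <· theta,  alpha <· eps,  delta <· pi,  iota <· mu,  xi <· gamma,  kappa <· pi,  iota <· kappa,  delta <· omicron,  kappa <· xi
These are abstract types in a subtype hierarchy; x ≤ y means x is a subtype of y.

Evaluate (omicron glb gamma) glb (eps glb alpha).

omicron ∧ gamma = mu
eps ∧ alpha = alpha
mu ∧ alpha = mu

mu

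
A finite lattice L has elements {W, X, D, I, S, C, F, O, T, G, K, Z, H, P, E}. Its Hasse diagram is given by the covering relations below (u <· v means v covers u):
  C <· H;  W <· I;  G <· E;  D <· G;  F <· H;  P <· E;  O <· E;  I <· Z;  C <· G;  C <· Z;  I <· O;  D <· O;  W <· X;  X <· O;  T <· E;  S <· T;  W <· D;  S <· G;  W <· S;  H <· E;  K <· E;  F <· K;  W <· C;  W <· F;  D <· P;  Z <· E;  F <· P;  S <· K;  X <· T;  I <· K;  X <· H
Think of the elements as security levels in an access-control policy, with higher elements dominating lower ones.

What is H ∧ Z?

C

Common lower bounds of {H, Z}: C, W.
The greatest among these is C.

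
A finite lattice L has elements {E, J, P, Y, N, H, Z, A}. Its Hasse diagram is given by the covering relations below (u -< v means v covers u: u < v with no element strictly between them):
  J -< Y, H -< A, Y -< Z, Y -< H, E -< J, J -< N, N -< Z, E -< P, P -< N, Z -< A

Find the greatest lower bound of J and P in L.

Common lower bounds of {J, P}: E.
The greatest among these is E.

E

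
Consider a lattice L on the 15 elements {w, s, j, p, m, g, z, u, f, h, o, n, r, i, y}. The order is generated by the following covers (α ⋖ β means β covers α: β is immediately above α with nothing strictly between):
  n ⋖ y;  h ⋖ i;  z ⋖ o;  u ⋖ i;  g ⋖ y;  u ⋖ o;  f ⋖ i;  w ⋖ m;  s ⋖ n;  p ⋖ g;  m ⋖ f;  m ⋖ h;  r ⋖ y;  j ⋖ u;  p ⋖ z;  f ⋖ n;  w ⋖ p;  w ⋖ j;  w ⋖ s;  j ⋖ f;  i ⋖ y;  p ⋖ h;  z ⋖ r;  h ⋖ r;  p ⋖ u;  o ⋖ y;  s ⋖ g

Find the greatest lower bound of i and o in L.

Common lower bounds of {i, o}: j, p, u, w.
The greatest among these is u.

u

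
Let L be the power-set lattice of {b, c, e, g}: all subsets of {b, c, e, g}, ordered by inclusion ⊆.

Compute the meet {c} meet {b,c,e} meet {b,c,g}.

Common lower bounds of {{c}, {b,c,e}, {b,c,g}}: {c}, {}.
The greatest among these is {c}.

{c}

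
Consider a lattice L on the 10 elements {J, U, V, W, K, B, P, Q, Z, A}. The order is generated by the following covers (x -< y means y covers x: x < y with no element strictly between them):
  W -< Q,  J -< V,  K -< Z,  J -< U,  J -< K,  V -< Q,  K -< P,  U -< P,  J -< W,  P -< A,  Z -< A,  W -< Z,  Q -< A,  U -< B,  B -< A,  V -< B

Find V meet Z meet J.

J

Common lower bounds of {V, Z, J}: J.
The greatest among these is J.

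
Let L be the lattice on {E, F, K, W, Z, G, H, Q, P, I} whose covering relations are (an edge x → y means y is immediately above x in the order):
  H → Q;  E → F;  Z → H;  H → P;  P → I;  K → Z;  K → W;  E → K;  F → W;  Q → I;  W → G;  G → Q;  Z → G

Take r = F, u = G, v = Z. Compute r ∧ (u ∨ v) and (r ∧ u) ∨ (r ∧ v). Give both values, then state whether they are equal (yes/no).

u ∨ v = G, so r ∧ (u ∨ v) = F ∧ G = F.
r ∧ u = F and r ∧ v = E, so (r ∧ u) ∨ (r ∧ v) = F ∨ E = F.
Equal: yes.

F; F; yes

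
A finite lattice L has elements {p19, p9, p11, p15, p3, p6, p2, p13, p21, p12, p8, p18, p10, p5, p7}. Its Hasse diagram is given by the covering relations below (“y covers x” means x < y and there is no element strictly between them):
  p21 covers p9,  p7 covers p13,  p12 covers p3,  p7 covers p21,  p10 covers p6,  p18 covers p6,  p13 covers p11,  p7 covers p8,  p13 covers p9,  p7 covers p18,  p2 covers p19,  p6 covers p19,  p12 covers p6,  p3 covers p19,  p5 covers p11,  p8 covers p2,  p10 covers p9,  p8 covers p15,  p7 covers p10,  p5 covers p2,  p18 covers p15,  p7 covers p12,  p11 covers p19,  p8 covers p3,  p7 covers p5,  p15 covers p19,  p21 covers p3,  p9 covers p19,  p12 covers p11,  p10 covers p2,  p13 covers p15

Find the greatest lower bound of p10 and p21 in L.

Common lower bounds of {p10, p21}: p19, p9.
The greatest among these is p9.

p9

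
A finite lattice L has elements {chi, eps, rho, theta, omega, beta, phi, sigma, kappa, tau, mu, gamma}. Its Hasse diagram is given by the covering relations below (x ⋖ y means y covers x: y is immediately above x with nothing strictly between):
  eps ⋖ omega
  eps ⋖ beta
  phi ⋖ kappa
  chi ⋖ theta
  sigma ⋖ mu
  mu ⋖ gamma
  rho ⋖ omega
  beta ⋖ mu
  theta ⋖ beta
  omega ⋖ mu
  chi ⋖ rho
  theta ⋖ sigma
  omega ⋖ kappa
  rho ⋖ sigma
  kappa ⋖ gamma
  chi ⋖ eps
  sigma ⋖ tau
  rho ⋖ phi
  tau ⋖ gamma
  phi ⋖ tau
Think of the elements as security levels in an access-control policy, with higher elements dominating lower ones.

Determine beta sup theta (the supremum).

Common upper bounds of {beta, theta}: beta, gamma, mu.
The least among these is beta.

beta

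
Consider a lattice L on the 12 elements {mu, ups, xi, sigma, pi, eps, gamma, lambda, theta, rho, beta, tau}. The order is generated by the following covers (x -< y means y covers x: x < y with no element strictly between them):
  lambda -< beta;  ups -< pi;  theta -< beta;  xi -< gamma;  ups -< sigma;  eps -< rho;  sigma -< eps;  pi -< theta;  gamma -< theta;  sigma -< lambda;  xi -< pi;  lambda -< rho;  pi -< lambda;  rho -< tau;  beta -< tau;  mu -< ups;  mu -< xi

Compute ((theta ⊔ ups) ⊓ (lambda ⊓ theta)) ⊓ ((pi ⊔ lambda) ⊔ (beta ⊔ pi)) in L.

theta ∨ ups = theta
lambda ∧ theta = pi
theta ∧ pi = pi
pi ∨ lambda = lambda
beta ∨ pi = beta
lambda ∨ beta = beta
pi ∧ beta = pi

pi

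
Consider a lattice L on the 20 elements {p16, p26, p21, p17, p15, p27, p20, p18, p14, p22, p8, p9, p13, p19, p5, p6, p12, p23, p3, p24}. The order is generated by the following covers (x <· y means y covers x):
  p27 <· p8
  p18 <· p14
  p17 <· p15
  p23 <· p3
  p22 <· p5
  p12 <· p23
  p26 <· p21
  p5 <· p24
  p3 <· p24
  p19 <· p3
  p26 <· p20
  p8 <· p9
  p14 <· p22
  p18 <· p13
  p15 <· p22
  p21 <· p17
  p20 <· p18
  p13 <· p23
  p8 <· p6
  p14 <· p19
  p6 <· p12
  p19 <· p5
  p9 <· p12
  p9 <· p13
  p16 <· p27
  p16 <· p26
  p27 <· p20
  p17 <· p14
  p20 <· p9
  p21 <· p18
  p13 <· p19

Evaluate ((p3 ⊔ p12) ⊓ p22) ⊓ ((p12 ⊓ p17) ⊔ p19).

p3 ∨ p12 = p3
p3 ∧ p22 = p14
p12 ∧ p17 = p26
p26 ∨ p19 = p19
p14 ∧ p19 = p14

p14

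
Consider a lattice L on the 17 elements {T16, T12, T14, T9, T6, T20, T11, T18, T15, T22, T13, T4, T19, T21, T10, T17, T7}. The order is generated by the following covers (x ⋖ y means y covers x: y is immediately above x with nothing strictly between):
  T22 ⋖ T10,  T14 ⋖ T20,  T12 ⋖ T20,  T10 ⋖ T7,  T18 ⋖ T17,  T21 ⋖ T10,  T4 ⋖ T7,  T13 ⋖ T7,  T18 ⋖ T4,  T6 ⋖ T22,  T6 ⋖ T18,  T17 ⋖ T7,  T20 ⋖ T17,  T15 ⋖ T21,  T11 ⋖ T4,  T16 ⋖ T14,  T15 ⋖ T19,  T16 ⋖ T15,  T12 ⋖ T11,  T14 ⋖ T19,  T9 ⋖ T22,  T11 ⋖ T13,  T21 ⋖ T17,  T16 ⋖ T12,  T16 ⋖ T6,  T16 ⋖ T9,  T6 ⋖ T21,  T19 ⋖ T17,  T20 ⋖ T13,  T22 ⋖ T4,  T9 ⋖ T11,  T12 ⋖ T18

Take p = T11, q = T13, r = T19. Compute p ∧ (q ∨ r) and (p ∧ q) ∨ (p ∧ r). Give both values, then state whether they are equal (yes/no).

q ∨ r = T7, so p ∧ (q ∨ r) = T11 ∧ T7 = T11.
p ∧ q = T11 and p ∧ r = T16, so (p ∧ q) ∨ (p ∧ r) = T11 ∨ T16 = T11.
Equal: yes.

T11; T11; yes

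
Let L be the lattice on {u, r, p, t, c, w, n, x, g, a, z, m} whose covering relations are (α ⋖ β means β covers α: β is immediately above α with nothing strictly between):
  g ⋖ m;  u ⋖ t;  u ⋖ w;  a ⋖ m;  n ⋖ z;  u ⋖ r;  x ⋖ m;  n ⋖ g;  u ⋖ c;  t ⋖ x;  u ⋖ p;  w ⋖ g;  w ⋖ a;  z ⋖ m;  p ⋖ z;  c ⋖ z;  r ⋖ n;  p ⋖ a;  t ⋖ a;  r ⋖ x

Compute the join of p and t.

Common upper bounds of {p, t}: a, m.
The least among these is a.

a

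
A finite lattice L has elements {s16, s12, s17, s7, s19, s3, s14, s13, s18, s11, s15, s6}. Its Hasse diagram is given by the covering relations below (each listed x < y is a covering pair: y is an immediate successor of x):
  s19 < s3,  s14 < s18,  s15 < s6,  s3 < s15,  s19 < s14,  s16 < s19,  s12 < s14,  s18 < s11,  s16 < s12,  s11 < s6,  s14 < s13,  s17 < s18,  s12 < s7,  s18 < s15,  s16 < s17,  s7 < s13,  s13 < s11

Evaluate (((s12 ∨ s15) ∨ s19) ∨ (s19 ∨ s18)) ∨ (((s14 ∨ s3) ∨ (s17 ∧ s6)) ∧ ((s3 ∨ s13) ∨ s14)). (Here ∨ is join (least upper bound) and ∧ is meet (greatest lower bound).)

s12 ∨ s15 = s15
s15 ∨ s19 = s15
s19 ∨ s18 = s18
s15 ∨ s18 = s15
s14 ∨ s3 = s15
s17 ∧ s6 = s17
s15 ∨ s17 = s15
s3 ∨ s13 = s6
s6 ∨ s14 = s6
s15 ∧ s6 = s15
s15 ∨ s15 = s15

s15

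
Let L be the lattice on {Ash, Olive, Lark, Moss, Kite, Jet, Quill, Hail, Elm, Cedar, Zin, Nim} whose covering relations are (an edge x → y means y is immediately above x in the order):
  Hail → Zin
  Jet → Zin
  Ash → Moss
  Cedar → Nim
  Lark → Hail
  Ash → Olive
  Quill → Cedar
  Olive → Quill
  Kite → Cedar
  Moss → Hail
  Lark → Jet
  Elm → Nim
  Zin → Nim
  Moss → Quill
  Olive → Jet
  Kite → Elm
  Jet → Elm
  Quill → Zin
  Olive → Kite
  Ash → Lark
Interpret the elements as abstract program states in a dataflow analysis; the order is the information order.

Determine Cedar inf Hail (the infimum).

Common lower bounds of {Cedar, Hail}: Ash, Moss.
The greatest among these is Moss.

Moss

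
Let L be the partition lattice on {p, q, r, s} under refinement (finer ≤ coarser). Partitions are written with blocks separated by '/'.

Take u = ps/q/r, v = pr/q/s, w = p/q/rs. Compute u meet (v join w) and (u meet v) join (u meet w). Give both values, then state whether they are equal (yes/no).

ps/q/r; p/q/r/s; no

v join w = prs/q, so u meet (v join w) = ps/q/r meet prs/q = ps/q/r.
u meet v = p/q/r/s and u meet w = p/q/r/s, so (u meet v) join (u meet w) = p/q/r/s join p/q/r/s = p/q/r/s.
Equal: no.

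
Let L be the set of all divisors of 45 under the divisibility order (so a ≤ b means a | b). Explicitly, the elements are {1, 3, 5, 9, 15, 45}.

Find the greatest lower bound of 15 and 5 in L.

In the divisibility order, the meet is the greatest common divisor: gcd(15, 5) = 5.

5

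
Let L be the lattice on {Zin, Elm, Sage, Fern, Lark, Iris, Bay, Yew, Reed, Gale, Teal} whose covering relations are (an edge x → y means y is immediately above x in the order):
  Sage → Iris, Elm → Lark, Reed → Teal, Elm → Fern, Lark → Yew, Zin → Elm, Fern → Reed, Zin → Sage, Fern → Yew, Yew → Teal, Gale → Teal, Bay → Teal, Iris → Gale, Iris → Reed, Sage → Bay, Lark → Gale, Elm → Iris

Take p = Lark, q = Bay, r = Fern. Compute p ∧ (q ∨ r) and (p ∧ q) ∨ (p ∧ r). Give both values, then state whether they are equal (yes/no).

Lark; Elm; no

q ∨ r = Teal, so p ∧ (q ∨ r) = Lark ∧ Teal = Lark.
p ∧ q = Zin and p ∧ r = Elm, so (p ∧ q) ∨ (p ∧ r) = Zin ∨ Elm = Elm.
Equal: no.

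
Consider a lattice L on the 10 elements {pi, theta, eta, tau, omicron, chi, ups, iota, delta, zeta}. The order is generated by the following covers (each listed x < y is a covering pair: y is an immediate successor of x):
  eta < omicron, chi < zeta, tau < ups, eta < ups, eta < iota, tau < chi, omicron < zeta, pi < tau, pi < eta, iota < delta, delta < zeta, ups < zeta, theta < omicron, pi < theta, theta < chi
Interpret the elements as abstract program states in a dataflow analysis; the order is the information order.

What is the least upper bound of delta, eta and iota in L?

Common upper bounds of {delta, eta, iota}: delta, zeta.
The least among these is delta.

delta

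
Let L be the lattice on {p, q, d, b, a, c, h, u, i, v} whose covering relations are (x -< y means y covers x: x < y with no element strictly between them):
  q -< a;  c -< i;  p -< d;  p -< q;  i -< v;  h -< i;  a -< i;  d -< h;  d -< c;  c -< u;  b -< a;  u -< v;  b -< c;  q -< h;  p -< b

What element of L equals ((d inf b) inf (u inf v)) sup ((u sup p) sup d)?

d ∧ b = p
u ∧ v = u
p ∧ u = p
u ∨ p = u
u ∨ d = u
p ∨ u = u

u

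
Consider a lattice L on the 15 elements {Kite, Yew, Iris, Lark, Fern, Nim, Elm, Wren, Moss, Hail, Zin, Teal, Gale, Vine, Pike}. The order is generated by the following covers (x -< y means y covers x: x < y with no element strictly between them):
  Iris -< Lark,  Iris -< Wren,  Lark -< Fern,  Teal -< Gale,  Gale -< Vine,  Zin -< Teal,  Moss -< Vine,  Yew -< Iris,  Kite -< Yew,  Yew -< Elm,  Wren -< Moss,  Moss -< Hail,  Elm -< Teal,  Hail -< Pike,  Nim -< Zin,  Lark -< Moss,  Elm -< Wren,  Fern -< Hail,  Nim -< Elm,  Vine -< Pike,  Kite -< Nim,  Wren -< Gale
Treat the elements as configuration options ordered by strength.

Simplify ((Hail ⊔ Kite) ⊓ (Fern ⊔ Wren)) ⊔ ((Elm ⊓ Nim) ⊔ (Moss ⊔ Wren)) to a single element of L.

Hail

Hail ∨ Kite = Hail
Fern ∨ Wren = Hail
Hail ∧ Hail = Hail
Elm ∧ Nim = Nim
Moss ∨ Wren = Moss
Nim ∨ Moss = Moss
Hail ∨ Moss = Hail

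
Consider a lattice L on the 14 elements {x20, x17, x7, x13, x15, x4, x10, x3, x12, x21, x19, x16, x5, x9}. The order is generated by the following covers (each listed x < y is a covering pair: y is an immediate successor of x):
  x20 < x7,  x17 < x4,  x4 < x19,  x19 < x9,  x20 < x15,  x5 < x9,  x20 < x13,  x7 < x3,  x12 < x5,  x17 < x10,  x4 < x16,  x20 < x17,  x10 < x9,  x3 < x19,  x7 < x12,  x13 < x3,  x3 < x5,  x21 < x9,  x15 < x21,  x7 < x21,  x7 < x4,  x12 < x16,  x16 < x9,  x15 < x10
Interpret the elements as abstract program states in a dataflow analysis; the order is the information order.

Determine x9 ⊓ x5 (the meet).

x5

Common lower bounds of {x9, x5}: x12, x13, x20, x3, x5, x7.
The greatest among these is x5.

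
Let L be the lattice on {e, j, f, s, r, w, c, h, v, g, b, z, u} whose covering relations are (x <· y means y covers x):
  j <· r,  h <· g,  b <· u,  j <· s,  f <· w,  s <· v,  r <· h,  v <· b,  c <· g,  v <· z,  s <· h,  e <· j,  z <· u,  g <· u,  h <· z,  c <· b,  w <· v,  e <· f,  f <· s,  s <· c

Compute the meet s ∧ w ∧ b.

f

Common lower bounds of {s, w, b}: e, f.
The greatest among these is f.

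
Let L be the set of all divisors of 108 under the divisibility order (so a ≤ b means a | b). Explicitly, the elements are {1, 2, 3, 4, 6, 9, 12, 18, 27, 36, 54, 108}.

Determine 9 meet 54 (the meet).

Common lower bounds of {9, 54}: 1, 3, 9.
The greatest among these is 9.

9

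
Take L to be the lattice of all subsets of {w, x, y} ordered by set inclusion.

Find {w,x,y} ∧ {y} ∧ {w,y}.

{y}

Common lower bounds of {{w,x,y}, {y}, {w,y}}: {y}, ∅.
The greatest among these is {y}.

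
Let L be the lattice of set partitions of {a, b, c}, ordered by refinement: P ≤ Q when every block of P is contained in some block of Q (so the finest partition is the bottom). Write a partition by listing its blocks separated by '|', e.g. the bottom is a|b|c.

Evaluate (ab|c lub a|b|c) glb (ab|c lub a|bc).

ab|c

ab|c ∨ a|b|c = ab|c
ab|c ∨ a|bc = abc
ab|c ∧ abc = ab|c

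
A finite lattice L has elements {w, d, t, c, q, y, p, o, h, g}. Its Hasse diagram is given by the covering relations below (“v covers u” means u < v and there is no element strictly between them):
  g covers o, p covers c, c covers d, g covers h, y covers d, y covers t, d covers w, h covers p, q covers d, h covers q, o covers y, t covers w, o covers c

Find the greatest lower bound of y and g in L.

y

Common lower bounds of {y, g}: d, t, w, y.
The greatest among these is y.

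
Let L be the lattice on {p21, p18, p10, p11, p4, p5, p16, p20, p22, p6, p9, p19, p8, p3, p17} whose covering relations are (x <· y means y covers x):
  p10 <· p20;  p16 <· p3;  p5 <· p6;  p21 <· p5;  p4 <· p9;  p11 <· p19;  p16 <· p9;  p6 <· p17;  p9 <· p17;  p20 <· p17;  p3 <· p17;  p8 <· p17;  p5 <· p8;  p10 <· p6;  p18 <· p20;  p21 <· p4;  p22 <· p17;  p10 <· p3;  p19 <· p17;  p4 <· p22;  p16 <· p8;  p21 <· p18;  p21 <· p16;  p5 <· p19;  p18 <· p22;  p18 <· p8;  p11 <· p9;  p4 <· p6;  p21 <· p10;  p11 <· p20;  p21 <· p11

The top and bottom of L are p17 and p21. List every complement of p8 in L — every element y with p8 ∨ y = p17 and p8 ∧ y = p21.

Need y with p8 ∨ y = p17 and p8 ∧ y = p21.
Checking each element gives: p10, p11, p4.

p10, p11, p4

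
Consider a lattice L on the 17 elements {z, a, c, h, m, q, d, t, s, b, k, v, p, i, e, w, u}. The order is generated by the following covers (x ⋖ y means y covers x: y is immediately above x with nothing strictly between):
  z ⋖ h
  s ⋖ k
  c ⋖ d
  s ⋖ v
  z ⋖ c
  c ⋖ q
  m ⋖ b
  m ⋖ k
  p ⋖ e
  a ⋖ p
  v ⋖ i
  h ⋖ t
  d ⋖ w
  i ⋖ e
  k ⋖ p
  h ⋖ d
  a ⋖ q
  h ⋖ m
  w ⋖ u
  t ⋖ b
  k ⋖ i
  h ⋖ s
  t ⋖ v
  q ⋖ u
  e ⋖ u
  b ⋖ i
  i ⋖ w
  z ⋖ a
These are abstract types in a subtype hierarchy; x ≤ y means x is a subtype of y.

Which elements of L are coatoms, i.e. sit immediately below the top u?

e, q, w

The coatoms are exactly the elements covered by u: e, q, w.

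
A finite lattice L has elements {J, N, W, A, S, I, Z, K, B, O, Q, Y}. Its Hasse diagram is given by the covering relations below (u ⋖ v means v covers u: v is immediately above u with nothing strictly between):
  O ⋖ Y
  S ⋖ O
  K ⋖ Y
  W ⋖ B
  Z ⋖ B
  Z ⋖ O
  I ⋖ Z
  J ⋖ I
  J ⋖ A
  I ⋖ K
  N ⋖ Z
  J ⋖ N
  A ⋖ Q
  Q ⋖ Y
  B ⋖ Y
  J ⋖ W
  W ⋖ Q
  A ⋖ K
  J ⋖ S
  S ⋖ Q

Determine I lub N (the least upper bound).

Z

Common upper bounds of {I, N}: B, O, Y, Z.
The least among these is Z.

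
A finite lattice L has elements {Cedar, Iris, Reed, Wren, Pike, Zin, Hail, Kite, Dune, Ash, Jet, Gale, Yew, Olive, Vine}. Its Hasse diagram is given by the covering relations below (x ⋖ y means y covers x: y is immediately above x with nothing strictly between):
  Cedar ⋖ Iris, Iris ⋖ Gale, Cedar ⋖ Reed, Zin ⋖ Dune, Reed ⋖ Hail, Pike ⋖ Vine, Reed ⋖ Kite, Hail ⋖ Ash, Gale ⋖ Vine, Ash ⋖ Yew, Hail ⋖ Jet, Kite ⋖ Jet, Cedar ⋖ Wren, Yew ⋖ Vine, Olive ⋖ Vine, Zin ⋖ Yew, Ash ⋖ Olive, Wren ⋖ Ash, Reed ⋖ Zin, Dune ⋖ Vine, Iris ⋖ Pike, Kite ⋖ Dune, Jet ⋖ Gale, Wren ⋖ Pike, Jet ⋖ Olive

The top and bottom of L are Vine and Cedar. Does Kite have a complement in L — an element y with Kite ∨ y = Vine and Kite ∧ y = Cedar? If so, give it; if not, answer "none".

Pike

Need y with Kite ∨ y = Vine and Kite ∧ y = Cedar.
Checking each element gives: Pike.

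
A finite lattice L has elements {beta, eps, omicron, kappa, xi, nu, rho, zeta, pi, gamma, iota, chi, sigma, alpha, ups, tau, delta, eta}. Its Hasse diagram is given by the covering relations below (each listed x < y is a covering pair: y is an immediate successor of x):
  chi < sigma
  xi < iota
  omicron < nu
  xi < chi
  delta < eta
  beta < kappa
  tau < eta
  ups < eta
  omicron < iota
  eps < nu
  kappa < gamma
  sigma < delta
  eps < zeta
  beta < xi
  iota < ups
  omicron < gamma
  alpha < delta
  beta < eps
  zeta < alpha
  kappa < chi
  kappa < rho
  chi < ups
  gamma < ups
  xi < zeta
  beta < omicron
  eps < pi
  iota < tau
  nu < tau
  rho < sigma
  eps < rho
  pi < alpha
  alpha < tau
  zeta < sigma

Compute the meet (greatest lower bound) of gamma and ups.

gamma

Common lower bounds of {gamma, ups}: beta, gamma, kappa, omicron.
The greatest among these is gamma.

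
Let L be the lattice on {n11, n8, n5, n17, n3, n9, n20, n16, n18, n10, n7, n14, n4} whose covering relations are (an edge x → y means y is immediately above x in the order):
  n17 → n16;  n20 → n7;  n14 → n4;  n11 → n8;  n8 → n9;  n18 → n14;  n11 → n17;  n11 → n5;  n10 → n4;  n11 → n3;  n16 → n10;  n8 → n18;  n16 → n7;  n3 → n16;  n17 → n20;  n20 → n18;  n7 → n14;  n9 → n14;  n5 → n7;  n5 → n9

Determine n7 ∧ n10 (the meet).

Common lower bounds of {n7, n10}: n11, n16, n17, n3.
The greatest among these is n16.

n16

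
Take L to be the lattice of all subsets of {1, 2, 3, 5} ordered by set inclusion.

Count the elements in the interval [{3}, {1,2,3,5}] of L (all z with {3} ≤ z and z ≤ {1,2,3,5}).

8

The interval [{3}, {1,2,3,5}] = {{1,2,3,5}, {1,2,3}, {1,3,5}, {1,3}, {2,3,5}, {2,3}, {3,5}, {3}}, which has 8 elements.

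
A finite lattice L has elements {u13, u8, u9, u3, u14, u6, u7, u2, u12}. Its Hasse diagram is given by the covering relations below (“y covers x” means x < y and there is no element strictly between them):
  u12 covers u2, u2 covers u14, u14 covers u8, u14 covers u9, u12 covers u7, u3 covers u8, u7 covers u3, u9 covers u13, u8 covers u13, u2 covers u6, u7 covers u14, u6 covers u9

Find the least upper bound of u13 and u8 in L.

u8

Common upper bounds of {u13, u8}: u12, u14, u2, u3, u7, u8.
The least among these is u8.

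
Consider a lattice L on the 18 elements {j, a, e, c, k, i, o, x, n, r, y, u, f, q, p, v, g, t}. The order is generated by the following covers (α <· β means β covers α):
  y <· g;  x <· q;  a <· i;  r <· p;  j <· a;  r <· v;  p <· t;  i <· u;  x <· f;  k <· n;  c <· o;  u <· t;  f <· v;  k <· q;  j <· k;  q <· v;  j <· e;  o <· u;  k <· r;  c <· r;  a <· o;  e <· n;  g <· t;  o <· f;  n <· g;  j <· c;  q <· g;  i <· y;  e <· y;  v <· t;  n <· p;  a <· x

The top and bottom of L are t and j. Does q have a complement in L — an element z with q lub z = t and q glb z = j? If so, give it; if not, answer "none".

none

For every candidate z, either q ∨ z ≠ t or q ∧ z ≠ j; no complement exists.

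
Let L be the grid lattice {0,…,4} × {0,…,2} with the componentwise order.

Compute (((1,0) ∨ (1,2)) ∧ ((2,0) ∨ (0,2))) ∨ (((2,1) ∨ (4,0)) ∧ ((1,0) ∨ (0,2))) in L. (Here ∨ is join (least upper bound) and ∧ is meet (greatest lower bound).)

(1,2)

(1,0) ∨ (1,2) = (1,2)
(2,0) ∨ (0,2) = (2,2)
(1,2) ∧ (2,2) = (1,2)
(2,1) ∨ (4,0) = (4,1)
(1,0) ∨ (0,2) = (1,2)
(4,1) ∧ (1,2) = (1,1)
(1,2) ∨ (1,1) = (1,2)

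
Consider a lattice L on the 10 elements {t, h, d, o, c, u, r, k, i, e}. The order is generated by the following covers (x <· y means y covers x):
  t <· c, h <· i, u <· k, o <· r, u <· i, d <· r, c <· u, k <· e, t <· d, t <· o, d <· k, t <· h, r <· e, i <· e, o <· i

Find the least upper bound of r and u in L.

Common upper bounds of {r, u}: e.
The least among these is e.

e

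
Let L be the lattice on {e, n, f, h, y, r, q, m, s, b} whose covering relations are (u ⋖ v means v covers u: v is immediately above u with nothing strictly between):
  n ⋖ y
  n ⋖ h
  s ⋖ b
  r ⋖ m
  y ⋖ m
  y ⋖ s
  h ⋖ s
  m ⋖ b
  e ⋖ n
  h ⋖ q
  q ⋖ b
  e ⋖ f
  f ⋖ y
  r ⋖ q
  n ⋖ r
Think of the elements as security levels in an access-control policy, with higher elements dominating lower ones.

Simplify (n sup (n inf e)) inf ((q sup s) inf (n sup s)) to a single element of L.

n

n ∧ e = e
n ∨ e = n
q ∨ s = b
n ∨ s = s
b ∧ s = s
n ∧ s = n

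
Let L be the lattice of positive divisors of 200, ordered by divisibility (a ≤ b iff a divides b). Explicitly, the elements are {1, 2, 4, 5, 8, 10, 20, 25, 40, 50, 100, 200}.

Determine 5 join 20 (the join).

Common upper bounds of {5, 20}: 100, 20, 200, 40.
The least among these is 20.

20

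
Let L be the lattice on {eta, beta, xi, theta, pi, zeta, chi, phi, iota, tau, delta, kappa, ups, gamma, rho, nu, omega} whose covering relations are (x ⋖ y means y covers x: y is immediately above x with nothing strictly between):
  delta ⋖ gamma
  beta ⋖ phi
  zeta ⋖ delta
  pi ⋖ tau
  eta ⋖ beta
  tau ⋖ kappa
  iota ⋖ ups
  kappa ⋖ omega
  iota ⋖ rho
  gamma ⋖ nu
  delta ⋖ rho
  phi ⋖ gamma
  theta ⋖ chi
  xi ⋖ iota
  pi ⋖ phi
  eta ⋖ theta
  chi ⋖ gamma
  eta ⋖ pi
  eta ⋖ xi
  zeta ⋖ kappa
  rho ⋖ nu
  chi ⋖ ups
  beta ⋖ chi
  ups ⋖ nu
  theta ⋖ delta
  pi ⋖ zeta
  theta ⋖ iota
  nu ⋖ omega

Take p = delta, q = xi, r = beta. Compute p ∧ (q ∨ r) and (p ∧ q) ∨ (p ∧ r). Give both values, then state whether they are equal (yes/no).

theta; eta; no

q ∨ r = ups, so p ∧ (q ∨ r) = delta ∧ ups = theta.
p ∧ q = eta and p ∧ r = eta, so (p ∧ q) ∨ (p ∧ r) = eta ∨ eta = eta.
Equal: no.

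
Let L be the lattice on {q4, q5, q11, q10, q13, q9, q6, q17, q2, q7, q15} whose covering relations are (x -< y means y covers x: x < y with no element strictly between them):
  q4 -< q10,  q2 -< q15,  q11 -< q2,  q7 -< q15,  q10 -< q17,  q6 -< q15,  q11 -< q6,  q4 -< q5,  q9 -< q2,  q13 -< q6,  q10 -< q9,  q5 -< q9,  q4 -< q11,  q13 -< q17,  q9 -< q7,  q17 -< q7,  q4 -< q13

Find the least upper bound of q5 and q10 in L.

q9

Common upper bounds of {q5, q10}: q15, q2, q7, q9.
The least among these is q9.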